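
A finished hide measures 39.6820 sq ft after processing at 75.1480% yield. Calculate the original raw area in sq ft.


Formula: raw = finished * 100 / yield
Substituting: raw = 39.6820 * 100 / 75.1480
Result: 52.8051 sq ft


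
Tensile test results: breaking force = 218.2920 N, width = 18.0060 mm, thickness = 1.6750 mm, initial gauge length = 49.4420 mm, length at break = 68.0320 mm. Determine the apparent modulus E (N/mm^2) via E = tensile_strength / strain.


TS = F / (w * t) = 218.2920 / (18.0060 * 1.6750) = 7.2378 N/mm^2
strain = (Lf - L0) / L0 = (68.0320 - 49.4420) / 49.4420 = 0.3760
E = TS / strain = 7.2378 / 0.3760 = 19.2496 N/mm^2


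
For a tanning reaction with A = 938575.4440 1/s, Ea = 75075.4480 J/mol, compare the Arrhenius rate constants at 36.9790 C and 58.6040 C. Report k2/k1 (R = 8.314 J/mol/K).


T1 = 36.9790 + 273.15 = 310.1290 K; T2 = 58.6040 + 273.15 = 331.7540 K
k1 = A * exp(-Ea/(R*T1)) = 938575.4440 * exp(-75075.4480/(8.314*310.1290)) = 2.1240e-07 1/s
k2 = A * exp(-Ea/(R*T2)) = 938575.4440 * exp(-75075.4480/(8.314*331.7540)) = 1.4172e-06 1/s
k2/k1 = 1.4172e-06 / 2.1240e-07 = 6.6722


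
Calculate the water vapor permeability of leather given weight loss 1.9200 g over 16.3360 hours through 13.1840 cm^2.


Formula: WVP = loss / (area * time)
Substituting: WVP = 1.9200 / (13.1840 * 16.3360)
Result: 0.00891473 g/(cm^2*hr)


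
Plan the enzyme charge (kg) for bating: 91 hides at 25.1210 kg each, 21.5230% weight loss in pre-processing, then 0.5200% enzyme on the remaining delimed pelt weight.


Total_raw = N * avg_wt = 91 * 25.1210 = 2286.0110 kg
Substrate = Total_raw * (1 - loss/100) = 2286.0110 * (1 - 21.5230/100) = 1793.9929 kg
Enzyme = Substrate * pct / 100 = 1793.9929 * 0.5200 / 100 = 9.3288 kg


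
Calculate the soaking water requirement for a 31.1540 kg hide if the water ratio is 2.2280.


Formula: Water = hide_weight * ratio
Substituting: Water = 31.1540 * 2.2280
Result: 69.4111 kg


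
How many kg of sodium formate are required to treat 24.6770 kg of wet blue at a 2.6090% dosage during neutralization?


Formula: Neutralizer = substrate * pct / 100
Substituting: Neutralizer = 24.6770 * 2.6090 / 100
Result: 0.6438 kg


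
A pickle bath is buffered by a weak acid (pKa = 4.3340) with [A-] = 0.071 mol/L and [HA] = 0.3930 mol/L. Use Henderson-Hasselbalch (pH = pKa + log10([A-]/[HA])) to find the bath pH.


ratio = [A-] / [HA] = 0.071 / 0.3930 = 0.1807
log10(ratio) = -0.7431
pH = pKa + log10(ratio) = 4.3340 - 0.7431 = 3.5909


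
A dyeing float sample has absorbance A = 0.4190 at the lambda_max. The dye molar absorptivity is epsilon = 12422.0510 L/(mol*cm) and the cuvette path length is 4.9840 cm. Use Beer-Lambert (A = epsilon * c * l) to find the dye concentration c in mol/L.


Formula: c = A / (epsilon * l)
Substituting: c = 0.4190 / (12422.0510 * 4.9840)
Result: 6.7677e-06 mol/L


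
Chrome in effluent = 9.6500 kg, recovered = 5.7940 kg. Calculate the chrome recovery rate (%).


Formula: Recovery = recovered / input * 100
Substituting: Recovery = 5.7940 / 9.6500 * 100
Result: 60.0415 %


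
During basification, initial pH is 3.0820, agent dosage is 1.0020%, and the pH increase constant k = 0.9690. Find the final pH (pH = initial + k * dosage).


Formula: pH_final = pH_initial + k * base_pct
Substituting: pH_final = 3.0820 + 0.9690 * 1.0020
Result: 4.0529


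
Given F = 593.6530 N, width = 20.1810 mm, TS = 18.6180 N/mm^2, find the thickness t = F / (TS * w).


Formula: t = F / (TS * w)
Substituting: t = 593.6530 / (18.6180 * 20.1810)
Result: 1.5800 mm


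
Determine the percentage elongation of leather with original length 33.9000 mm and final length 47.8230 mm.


Formula: Elongation = (Lf - L0) / L0 * 100
Substituting: Elongation = (47.8230 - 33.9000) / 33.9000 * 100
Result: 41.0708 %


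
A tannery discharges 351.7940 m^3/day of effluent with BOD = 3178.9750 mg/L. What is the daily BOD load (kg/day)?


Formula: BOD_load = volume * conc / 1000
Substituting: BOD_load = 351.7940 * 3178.9750 / 1000
Result: 1118.3443 kg/day


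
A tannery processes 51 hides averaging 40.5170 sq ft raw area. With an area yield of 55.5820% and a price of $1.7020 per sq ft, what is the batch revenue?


Raw_total = N * avg_area = 51 * 40.5170 = 2066.3670 sq ft
Finished = Raw_total * yield / 100 = 2066.3670 * 55.5820 / 100 = 1148.5281 sq ft
Value = Finished * price = 1148.5281 * 1.7020 = 1954.7948 $


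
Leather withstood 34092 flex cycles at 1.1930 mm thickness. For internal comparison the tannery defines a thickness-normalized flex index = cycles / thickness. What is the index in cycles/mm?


Formula: Index = cycles / thickness
Substituting: Index = 34092 / 1.1930
Result: 28576.6974 cycles/mm


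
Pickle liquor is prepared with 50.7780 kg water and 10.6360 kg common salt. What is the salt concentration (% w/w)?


Formula: Conc = salt / (water + salt) * 100
Substituting: Conc = 10.6360 / (50.7780 + 10.6360) * 100
Result: 17.3185 %


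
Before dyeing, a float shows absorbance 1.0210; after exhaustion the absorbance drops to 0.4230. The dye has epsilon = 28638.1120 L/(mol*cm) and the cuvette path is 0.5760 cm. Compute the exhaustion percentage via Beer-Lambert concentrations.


c_initial = A_i / (epsilon * l) = 1.0210 / (28638.1120 * 0.5760) = 6.1895e-05 mol/L
c_final = A_f / (epsilon * l) = 0.4230 / (28638.1120 * 0.5760) = 2.5643e-05 mol/L
Exhaustion = (c_initial - c_final) / c_initial * 100 = (6.1895e-05 - 2.5643e-05) / 6.1895e-05 * 100 = 58.5700 %


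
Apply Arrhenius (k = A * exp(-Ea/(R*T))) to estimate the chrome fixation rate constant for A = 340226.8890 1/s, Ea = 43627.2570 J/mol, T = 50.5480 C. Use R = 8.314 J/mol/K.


T_K = T_C + 273.15 = 50.5480 + 273.15 = 323.6980 K
exponent = -Ea / (R * T_K) = -43627.2570 / (8.314 * 323.6980) = -16.2109
k = A * exp(exponent) = 340226.8890 * exp(-16.2109) = 0.0310065 1/s


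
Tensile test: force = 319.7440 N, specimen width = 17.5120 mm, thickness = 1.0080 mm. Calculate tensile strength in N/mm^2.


Formula: TS = force / (width * thickness)
Substituting: TS = 319.7440 / (17.5120 * 1.0080)
Result: 18.1137 N/mm^2


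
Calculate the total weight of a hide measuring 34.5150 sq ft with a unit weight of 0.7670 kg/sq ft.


Formula: Weight = area * weight_per_sqft
Substituting: Weight = 34.5150 * 0.7670
Result: 26.4730 kg


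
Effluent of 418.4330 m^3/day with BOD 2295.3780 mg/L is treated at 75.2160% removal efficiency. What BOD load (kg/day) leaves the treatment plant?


Load_in = volume * conc / 1000 = 418.4330 * 2295.3780 / 1000 = 960.4619 kg/day
Removed = Load_in * eff / 100 = 960.4619 * 75.2160 / 100 = 722.4210 kg/day
Load_out = Load_in - Removed = 960.4619 - 722.4210 = 238.0409 kg/day


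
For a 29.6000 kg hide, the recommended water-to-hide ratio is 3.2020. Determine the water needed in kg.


Formula: Water = hide_weight * ratio
Substituting: Water = 29.6000 * 3.2020
Result: 94.7792 kg


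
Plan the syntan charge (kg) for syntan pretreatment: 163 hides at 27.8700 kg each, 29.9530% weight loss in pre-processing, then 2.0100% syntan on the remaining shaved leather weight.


Total_raw = N * avg_wt = 163 * 27.8700 = 4542.8100 kg
Substrate = Total_raw * (1 - loss/100) = 4542.8100 * (1 - 29.9530/100) = 3182.1021 kg
Syntan = Substrate * pct / 100 = 3182.1021 * 2.0100 / 100 = 63.9603 kg


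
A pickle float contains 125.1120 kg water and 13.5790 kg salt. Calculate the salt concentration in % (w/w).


Formula: Conc = salt / (water + salt) * 100
Substituting: Conc = 13.5790 / (125.1120 + 13.5790) * 100
Result: 9.7908 %


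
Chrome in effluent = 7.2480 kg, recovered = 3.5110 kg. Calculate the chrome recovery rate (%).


Formula: Recovery = recovered / input * 100
Substituting: Recovery = 3.5110 / 7.2480 * 100
Result: 48.4409 %


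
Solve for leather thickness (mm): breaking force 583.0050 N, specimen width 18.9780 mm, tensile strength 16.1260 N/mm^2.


Formula: t = F / (TS * w)
Substituting: t = 583.0050 / (16.1260 * 18.9780)
Result: 1.9050 mm


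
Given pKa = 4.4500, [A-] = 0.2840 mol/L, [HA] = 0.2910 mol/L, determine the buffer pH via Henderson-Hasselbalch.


ratio = [A-] / [HA] = 0.2840 / 0.2910 = 0.9759
log10(ratio) = -0.0105746
pH = pKa + log10(ratio) = 4.4500 - 0.0105746 = 4.4394


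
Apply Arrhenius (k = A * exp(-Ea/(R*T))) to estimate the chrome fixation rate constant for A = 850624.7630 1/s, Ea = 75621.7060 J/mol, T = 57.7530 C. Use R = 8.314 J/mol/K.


T_K = T_C + 273.15 = 57.7530 + 273.15 = 330.9030 K
exponent = -Ea / (R * T_K) = -75621.7060 / (8.314 * 330.9030) = -27.4875
k = A * exp(exponent) = 850624.7630 * exp(-27.4875) = 9.8187e-07 1/s


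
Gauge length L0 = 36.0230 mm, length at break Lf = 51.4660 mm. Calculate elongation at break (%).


Formula: Elongation = (Lf - L0) / L0 * 100
Substituting: Elongation = (51.4660 - 36.0230) / 36.0230 * 100
Result: 42.8698 %


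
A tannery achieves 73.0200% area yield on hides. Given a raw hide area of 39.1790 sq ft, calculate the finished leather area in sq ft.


Formula: finished = raw * yield / 100
Substituting: finished = 39.1790 * 73.0200 / 100
Result: 28.6085 sq ft


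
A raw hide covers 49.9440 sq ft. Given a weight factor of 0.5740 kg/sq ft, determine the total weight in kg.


Formula: Weight = area * weight_per_sqft
Substituting: Weight = 49.9440 * 0.5740
Result: 28.6679 kg


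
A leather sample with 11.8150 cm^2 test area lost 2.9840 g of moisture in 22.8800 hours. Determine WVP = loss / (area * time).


Formula: WVP = loss / (area * time)
Substituting: WVP = 2.9840 / (11.8150 * 22.8800)
Result: 0.0110385 g/(cm^2*hr)


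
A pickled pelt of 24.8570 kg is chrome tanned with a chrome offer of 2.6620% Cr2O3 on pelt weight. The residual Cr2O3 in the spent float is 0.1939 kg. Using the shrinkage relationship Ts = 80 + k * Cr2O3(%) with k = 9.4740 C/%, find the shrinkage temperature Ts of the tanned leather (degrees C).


Offered = pelt * offer_pct / 100 = 24.8570 * 2.6620 / 100 = 0.6617 kg
Uptake = offered - residual = 0.6617 - 0.1939 = 0.4678 kg
Cr2O3% on pelt = uptake / pelt * 100 = 0.4678 / 24.8570 * 100 = 1.8819 %
Ts = 80 + k * Cr2O3% = 80 + 9.4740 * 1.8819 = 97.8295 C


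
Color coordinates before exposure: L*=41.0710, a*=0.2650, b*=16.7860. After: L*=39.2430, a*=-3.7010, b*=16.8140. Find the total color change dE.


dL = -1.8280, da = -3.9660, db = 0.028
dE = sqrt((-1.8280)^2 + (-3.9660)^2 + 0.028^2) = 4.3671


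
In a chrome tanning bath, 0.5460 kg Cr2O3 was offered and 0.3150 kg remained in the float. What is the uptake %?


Formula: Uptake = (offered - residual) / offered * 100
Substituting: Uptake = (0.5460 - 0.3150) / 0.5460 * 100
Result: 42.3077 %


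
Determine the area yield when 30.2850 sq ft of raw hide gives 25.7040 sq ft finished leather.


Formula: Yield = finished / raw * 100
Substituting: Yield = 25.7040 / 30.2850 * 100
Result: 84.8737 %


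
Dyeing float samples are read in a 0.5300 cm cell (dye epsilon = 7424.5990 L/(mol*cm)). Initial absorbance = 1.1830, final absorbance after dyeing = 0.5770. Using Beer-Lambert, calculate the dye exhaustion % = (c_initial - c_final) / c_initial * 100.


c_initial = A_i / (epsilon * l) = 1.1830 / (7424.5990 * 0.5300) = 3.0063e-04 mol/L
c_final = A_f / (epsilon * l) = 0.5770 / (7424.5990 * 0.5300) = 1.4663e-04 mol/L
Exhaustion = (c_initial - c_final) / c_initial * 100 = (3.0063e-04 - 1.4663e-04) / 3.0063e-04 * 100 = 51.2257 %


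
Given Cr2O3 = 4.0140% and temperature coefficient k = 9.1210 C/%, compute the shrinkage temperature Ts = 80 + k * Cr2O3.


Formula: Ts = 80 + k * Cr2O3
Substituting: Ts = 80 + 9.1210 * 4.0140
Result: 116.6117 C


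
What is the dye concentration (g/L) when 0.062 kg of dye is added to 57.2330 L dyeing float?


Formula: Conc = dye_mass(kg) / volume(L) * 1000
Substituting: Conc = 0.062 / 57.2330 * 1000
Result: 1.0833 g/L


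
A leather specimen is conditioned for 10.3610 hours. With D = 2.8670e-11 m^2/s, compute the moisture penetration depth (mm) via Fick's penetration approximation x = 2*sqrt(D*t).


t = 10.3610 hr * 3600 = 37299.6000 s
D * t = 2.8670e-11 * 37299.6000 = 1.0694e-06
x = 2 * sqrt(D*t) = 2 * sqrt(1.0694e-06) = 0.00206822 m = 2.0682 mm


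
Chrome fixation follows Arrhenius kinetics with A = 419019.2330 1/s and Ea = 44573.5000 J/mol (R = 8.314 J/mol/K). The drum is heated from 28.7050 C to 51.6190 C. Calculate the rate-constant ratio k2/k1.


T1 = 28.7050 + 273.15 = 301.8550 K; T2 = 51.6190 + 273.15 = 324.7690 K
k1 = A * exp(-Ea/(R*T1)) = 419019.2330 * exp(-44573.5000/(8.314*301.8550)) = 0.00810426 1/s
k2 = A * exp(-Ea/(R*T2)) = 419019.2330 * exp(-44573.5000/(8.314*324.7690)) = 0.0283752 1/s
k2/k1 = 0.0283752 / 0.00810426 = 3.5013


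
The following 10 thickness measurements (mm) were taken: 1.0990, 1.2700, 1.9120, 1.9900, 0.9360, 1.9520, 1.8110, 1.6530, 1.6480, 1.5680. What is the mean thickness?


Formula: Average = sum / n
Substituting: Average = 15.8390 / 10
Result: 1.5839 mm


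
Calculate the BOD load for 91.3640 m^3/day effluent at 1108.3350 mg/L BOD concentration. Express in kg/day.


Formula: BOD_load = volume * conc / 1000
Substituting: BOD_load = 91.3640 * 1108.3350 / 1000
Result: 101.2619 kg/day


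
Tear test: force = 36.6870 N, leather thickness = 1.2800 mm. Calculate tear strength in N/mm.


Formula: Tear strength = force / thickness
Substituting: Tear strength = 36.6870 / 1.2800
Result: 28.6617 N/mm


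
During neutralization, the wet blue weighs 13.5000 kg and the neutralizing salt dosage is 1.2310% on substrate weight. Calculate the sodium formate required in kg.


Formula: Neutralizer = substrate * pct / 100
Substituting: Neutralizer = 13.5000 * 1.2310 / 100
Result: 0.1662 kg


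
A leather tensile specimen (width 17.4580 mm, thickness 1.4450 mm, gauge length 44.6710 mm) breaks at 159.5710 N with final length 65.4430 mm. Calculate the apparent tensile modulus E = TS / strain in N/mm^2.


TS = F / (w * t) = 159.5710 / (17.4580 * 1.4450) = 6.3255 N/mm^2
strain = (Lf - L0) / L0 = (65.4430 - 44.6710) / 44.6710 = 0.4650
E = TS / strain = 6.3255 / 0.4650 = 13.6031 N/mm^2


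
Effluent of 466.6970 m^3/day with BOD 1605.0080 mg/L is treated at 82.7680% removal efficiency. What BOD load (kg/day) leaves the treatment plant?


Load_in = volume * conc / 1000 = 466.6970 * 1605.0080 / 1000 = 749.0524 kg/day
Removed = Load_in * eff / 100 = 749.0524 * 82.7680 / 100 = 619.9757 kg/day
Load_out = Load_in - Removed = 749.0524 - 619.9757 = 129.0767 kg/day


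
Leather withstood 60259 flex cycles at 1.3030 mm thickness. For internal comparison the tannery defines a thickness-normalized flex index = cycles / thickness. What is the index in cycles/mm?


Formula: Index = cycles / thickness
Substituting: Index = 60259 / 1.3030
Result: 46246.3546 cycles/mm


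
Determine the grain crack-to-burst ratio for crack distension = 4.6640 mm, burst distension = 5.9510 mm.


Formula: Ratio = crack / burst
Substituting: Ratio = 4.6640 / 5.9510
Result: 0.7837


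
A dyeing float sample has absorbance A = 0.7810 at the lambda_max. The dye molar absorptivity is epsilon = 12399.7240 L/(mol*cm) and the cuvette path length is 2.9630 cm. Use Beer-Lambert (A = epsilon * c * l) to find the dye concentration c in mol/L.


Formula: c = A / (epsilon * l)
Substituting: c = 0.7810 / (12399.7240 * 2.9630)
Result: 2.1257e-05 mol/L


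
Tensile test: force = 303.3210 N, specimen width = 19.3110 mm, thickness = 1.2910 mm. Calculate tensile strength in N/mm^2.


Formula: TS = force / (width * thickness)
Substituting: TS = 303.3210 / (19.3110 * 1.2910)
Result: 12.1667 N/mm^2


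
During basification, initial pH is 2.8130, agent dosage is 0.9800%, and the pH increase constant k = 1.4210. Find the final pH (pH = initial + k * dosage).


Formula: pH_final = pH_initial + k * base_pct
Substituting: pH_final = 2.8130 + 1.4210 * 0.9800
Result: 4.2056


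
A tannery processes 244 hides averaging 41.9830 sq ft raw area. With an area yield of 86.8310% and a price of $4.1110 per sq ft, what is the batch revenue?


Raw_total = N * avg_area = 244 * 41.9830 = 10243.8520 sq ft
Finished = Raw_total * yield / 100 = 10243.8520 * 86.8310 / 100 = 8894.8391 sq ft
Value = Finished * price = 8894.8391 * 4.1110 = 36566.6837 $


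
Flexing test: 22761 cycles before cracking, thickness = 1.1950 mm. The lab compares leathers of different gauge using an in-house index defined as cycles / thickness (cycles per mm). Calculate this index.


Formula: Index = cycles / thickness
Substituting: Index = 22761 / 1.1950
Result: 19046.8619 cycles/mm


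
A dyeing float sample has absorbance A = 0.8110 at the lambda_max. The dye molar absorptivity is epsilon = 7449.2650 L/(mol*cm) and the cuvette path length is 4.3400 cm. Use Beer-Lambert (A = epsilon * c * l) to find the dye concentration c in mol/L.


Formula: c = A / (epsilon * l)
Substituting: c = 0.8110 / (7449.2650 * 4.3400)
Result: 2.5085e-05 mol/L


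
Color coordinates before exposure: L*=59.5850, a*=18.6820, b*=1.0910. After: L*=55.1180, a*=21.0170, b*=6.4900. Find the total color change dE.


dL = -4.4670, da = 2.3350, db = 5.3990
dE = sqrt((-4.4670)^2 + 2.3350^2 + 5.3990^2) = 7.3862


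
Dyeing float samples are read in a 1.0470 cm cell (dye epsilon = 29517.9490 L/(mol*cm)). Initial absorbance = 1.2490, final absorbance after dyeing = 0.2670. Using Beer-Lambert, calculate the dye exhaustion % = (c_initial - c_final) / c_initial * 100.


c_initial = A_i / (epsilon * l) = 1.2490 / (29517.9490 * 1.0470) = 4.0414e-05 mol/L
c_final = A_f / (epsilon * l) = 0.2670 / (29517.9490 * 1.0470) = 8.6393e-06 mol/L
Exhaustion = (c_initial - c_final) / c_initial * 100 = (4.0414e-05 - 8.6393e-06) / 4.0414e-05 * 100 = 78.6229 %


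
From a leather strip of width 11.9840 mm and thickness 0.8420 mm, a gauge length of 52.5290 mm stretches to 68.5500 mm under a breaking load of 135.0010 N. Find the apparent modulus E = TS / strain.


TS = F / (w * t) = 135.0010 / (11.9840 * 0.8420) = 13.3790 N/mm^2
strain = (Lf - L0) / L0 = (68.5500 - 52.5290) / 52.5290 = 0.3050
E = TS / strain = 13.3790 / 0.3050 = 43.8665 N/mm^2


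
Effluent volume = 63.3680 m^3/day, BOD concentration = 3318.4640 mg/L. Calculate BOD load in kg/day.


Formula: BOD_load = volume * conc / 1000
Substituting: BOD_load = 63.3680 * 3318.4640 / 1000
Result: 210.2844 kg/day


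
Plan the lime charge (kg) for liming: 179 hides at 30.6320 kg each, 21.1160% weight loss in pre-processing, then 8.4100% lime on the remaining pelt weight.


Total_raw = N * avg_wt = 179 * 30.6320 = 5483.1280 kg
Substrate = Total_raw * (1 - loss/100) = 5483.1280 * (1 - 21.1160/100) = 4325.3107 kg
Lime = Substrate * pct / 100 = 4325.3107 * 8.4100 / 100 = 363.7586 kg


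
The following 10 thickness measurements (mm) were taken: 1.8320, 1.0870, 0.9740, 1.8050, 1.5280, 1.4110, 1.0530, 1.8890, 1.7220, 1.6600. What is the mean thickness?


Formula: Average = sum / n
Substituting: Average = 14.9610 / 10
Result: 1.4961 mm


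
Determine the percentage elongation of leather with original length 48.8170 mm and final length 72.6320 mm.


Formula: Elongation = (Lf - L0) / L0 * 100
Substituting: Elongation = (72.6320 - 48.8170) / 48.8170 * 100
Result: 48.7842 %


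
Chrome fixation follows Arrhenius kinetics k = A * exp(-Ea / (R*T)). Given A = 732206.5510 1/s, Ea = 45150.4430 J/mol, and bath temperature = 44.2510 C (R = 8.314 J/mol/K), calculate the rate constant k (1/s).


T_K = T_C + 273.15 = 44.2510 + 273.15 = 317.4010 K
exponent = -Ea / (R * T_K) = -45150.4430 / (8.314 * 317.4010) = -17.1098
k = A * exp(exponent) = 732206.5510 * exp(-17.1098) = 0.0271621 1/s


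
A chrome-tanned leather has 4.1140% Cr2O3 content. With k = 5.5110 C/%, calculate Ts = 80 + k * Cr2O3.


Formula: Ts = 80 + k * Cr2O3
Substituting: Ts = 80 + 5.5110 * 4.1140
Result: 102.6723 C


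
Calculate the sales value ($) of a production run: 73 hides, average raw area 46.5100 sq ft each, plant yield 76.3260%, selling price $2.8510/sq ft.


Raw_total = N * avg_area = 73 * 46.5100 = 3395.2300 sq ft
Finished = Raw_total * yield / 100 = 3395.2300 * 76.3260 / 100 = 2591.4432 sq ft
Value = Finished * price = 2591.4432 * 2.8510 = 7388.2047 $


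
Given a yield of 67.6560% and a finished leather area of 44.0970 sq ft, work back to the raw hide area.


Formula: raw = finished * 100 / yield
Substituting: raw = 44.0970 * 100 / 67.6560
Result: 65.1783 sq ft


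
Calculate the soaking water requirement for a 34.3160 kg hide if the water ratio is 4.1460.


Formula: Water = hide_weight * ratio
Substituting: Water = 34.3160 * 4.1460
Result: 142.2741 kg


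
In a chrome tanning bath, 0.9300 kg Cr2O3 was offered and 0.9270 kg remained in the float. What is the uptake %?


Formula: Uptake = (offered - residual) / offered * 100
Substituting: Uptake = (0.9300 - 0.9270) / 0.9300 * 100
Result: 0.3226 %


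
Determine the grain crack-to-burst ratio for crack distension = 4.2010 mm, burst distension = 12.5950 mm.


Formula: Ratio = crack / burst
Substituting: Ratio = 4.2010 / 12.5950
Result: 0.3335


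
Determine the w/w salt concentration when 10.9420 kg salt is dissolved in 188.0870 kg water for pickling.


Formula: Conc = salt / (water + salt) * 100
Substituting: Conc = 10.9420 / (188.0870 + 10.9420) * 100
Result: 5.4977 %


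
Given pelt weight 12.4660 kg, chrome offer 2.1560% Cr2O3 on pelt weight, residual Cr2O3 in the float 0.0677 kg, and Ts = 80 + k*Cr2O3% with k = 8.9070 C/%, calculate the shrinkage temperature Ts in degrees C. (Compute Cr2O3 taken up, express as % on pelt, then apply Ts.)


Offered = pelt * offer_pct / 100 = 12.4660 * 2.1560 / 100 = 0.2688 kg
Uptake = offered - residual = 0.2688 - 0.0677 = 0.2011 kg
Cr2O3% on pelt = uptake / pelt * 100 = 0.2011 / 12.4660 * 100 = 1.6129 %
Ts = 80 + k * Cr2O3% = 80 + 8.9070 * 1.6129 = 94.3663 C


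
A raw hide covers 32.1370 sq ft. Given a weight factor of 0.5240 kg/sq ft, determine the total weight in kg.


Formula: Weight = area * weight_per_sqft
Substituting: Weight = 32.1370 * 0.5240
Result: 16.8398 kg


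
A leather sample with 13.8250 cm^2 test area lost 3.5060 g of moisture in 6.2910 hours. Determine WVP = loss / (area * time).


Formula: WVP = loss / (area * time)
Substituting: WVP = 3.5060 / (13.8250 * 6.2910)
Result: 0.0403113 g/(cm^2*hr)


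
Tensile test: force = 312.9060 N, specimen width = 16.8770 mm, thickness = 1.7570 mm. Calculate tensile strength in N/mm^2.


Formula: TS = force / (width * thickness)
Substituting: TS = 312.9060 / (16.8770 * 1.7570)
Result: 10.5523 N/mm^2


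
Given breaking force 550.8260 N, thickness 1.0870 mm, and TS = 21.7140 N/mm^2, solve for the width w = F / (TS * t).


Formula: w = F / (TS * t)
Substituting: w = 550.8260 / (21.7140 * 1.0870)
Result: 23.3370 mm


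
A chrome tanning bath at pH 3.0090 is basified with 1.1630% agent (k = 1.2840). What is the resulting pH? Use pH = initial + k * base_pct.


Formula: pH_final = pH_initial + k * base_pct
Substituting: pH_final = 3.0090 + 1.2840 * 1.1630
Result: 4.5023


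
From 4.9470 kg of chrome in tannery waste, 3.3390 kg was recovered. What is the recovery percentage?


Formula: Recovery = recovered / input * 100
Substituting: Recovery = 3.3390 / 4.9470 * 100
Result: 67.4955 %


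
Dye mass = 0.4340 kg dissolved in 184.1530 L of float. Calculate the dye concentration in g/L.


Formula: Conc = dye_mass(kg) / volume(L) * 1000
Substituting: Conc = 0.4340 / 184.1530 * 1000
Result: 2.3567 g/L


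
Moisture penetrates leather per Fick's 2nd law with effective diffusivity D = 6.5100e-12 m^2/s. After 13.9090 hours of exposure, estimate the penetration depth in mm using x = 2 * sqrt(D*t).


t = 13.9090 hr * 3600 = 50072.4000 s
D * t = 6.5100e-12 * 50072.4000 = 3.2597e-07
x = 2 * sqrt(D*t) = 2 * sqrt(3.2597e-07) = 0.00114188 m = 1.1419 mm


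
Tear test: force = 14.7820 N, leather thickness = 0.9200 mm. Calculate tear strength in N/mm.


Formula: Tear strength = force / thickness
Substituting: Tear strength = 14.7820 / 0.9200
Result: 16.0674 N/mm


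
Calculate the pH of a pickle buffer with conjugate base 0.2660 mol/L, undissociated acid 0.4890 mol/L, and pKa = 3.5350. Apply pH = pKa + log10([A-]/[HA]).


ratio = [A-] / [HA] = 0.2660 / 0.4890 = 0.5440
log10(ratio) = -0.2644
pH = pKa + log10(ratio) = 3.5350 - 0.2644 = 3.2706


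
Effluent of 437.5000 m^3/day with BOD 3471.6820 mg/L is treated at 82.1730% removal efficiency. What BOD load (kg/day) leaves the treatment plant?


Load_in = volume * conc / 1000 = 437.5000 * 3471.6820 / 1000 = 1518.8609 kg/day
Removed = Load_in * eff / 100 = 1518.8609 * 82.1730 / 100 = 1248.0935 kg/day
Load_out = Load_in - Removed = 1518.8609 - 1248.0935 = 270.7673 kg/day


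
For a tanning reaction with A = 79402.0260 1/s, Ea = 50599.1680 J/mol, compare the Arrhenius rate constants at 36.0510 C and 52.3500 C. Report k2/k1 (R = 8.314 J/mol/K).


T1 = 36.0510 + 273.15 = 309.2010 K; T2 = 52.3500 + 273.15 = 325.5000 K
k1 = A * exp(-Ea/(R*T1)) = 79402.0260 * exp(-50599.1680/(8.314*309.2010)) = 2.2469e-04 1/s
k2 = A * exp(-Ea/(R*T2)) = 79402.0260 * exp(-50599.1680/(8.314*325.5000)) = 6.0205e-04 1/s
k2/k1 = 6.0205e-04 / 2.2469e-04 = 2.6794


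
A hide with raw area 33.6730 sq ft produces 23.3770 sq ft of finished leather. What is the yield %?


Formula: Yield = finished / raw * 100
Substituting: Yield = 23.3770 / 33.6730 * 100
Result: 69.4236 %


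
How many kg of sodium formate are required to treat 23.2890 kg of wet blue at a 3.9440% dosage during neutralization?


Formula: Neutralizer = substrate * pct / 100
Substituting: Neutralizer = 23.2890 * 3.9440 / 100
Result: 0.9185 kg


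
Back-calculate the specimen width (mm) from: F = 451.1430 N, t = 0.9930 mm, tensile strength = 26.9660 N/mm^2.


Formula: w = F / (TS * t)
Substituting: w = 451.1430 / (26.9660 * 0.9930)
Result: 16.8480 mm


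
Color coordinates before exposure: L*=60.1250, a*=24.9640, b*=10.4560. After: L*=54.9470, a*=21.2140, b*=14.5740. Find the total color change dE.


dL = -5.1780, da = -3.7500, db = 4.1180
dE = sqrt((-5.1780)^2 + (-3.7500)^2 + 4.1180^2) = 7.6047


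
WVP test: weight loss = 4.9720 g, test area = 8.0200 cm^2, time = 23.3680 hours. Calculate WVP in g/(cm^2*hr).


Formula: WVP = loss / (area * time)
Substituting: WVP = 4.9720 / (8.0200 * 23.3680)
Result: 0.0265299 g/(cm^2*hr)


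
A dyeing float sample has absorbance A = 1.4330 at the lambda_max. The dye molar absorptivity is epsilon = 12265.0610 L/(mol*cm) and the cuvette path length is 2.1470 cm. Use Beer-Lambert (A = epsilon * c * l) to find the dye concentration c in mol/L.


Formula: c = A / (epsilon * l)
Substituting: c = 1.4330 / (12265.0610 * 2.1470)
Result: 5.4418e-05 mol/L


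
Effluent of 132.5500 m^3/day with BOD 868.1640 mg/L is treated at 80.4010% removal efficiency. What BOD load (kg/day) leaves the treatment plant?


Load_in = volume * conc / 1000 = 132.5500 * 868.1640 / 1000 = 115.0751 kg/day
Removed = Load_in * eff / 100 = 115.0751 * 80.4010 / 100 = 92.5216 kg/day
Load_out = Load_in - Removed = 115.0751 - 92.5216 = 22.5536 kg/day


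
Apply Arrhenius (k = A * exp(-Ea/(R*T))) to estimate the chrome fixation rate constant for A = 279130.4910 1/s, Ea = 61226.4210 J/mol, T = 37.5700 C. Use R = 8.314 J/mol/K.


T_K = T_C + 273.15 = 37.5700 + 273.15 = 310.7200 K
exponent = -Ea / (R * T_K) = -61226.4210 / (8.314 * 310.7200) = -23.7006
k = A * exp(exponent) = 279130.4910 * exp(-23.7006) = 1.4215e-05 1/s


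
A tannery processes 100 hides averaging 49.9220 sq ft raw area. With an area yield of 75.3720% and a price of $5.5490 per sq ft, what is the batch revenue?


Raw_total = N * avg_area = 100 * 49.9220 = 4992.2000 sq ft
Finished = Raw_total * yield / 100 = 4992.2000 * 75.3720 / 100 = 3762.7210 sq ft
Value = Finished * price = 3762.7210 * 5.5490 = 20879.3387 $


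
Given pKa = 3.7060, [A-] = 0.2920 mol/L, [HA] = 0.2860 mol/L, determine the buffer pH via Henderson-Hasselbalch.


ratio = [A-] / [HA] = 0.2920 / 0.2860 = 1.0210
log10(ratio) = 0.00901682
pH = pKa + log10(ratio) = 3.7060 + 0.00901682 = 3.7150


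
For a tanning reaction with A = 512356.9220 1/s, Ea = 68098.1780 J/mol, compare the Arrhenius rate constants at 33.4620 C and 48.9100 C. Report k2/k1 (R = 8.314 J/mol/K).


T1 = 33.4620 + 273.15 = 306.6120 K; T2 = 48.9100 + 273.15 = 322.0600 K
k1 = A * exp(-Ea/(R*T1)) = 512356.9220 * exp(-68098.1780/(8.314*306.6120)) = 1.2820e-06 1/s
k2 = A * exp(-Ea/(R*T2)) = 512356.9220 * exp(-68098.1780/(8.314*322.0600)) = 4.6173e-06 1/s
k2/k1 = 4.6173e-06 / 1.2820e-06 = 3.6015


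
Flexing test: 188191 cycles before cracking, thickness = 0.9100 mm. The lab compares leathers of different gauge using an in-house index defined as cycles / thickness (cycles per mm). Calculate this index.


Formula: Index = cycles / thickness
Substituting: Index = 188191 / 0.9100
Result: 206803.2967 cycles/mm


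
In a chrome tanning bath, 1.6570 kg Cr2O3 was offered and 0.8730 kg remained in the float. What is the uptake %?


Formula: Uptake = (offered - residual) / offered * 100
Substituting: Uptake = (1.6570 - 0.8730) / 1.6570 * 100
Result: 47.3144 %


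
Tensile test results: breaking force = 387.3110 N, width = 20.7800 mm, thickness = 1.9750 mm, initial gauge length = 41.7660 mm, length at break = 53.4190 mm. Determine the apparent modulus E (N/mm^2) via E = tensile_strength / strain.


TS = F / (w * t) = 387.3110 / (20.7800 * 1.9750) = 9.4373 N/mm^2
strain = (Lf - L0) / L0 = (53.4190 - 41.7660) / 41.7660 = 0.2790
E = TS / strain = 9.4373 / 0.2790 = 33.8246 N/mm^2


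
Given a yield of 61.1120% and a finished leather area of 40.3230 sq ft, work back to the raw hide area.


Formula: raw = finished * 100 / yield
Substituting: raw = 40.3230 * 100 / 61.1120
Result: 65.9821 sq ft


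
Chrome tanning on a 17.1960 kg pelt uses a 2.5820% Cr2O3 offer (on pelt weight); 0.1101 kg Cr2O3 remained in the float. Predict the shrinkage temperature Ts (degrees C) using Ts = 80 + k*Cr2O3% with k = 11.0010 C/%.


Offered = pelt * offer_pct / 100 = 17.1960 * 2.5820 / 100 = 0.4440 kg
Uptake = offered - residual = 0.4440 - 0.1101 = 0.3339 kg
Cr2O3% on pelt = uptake / pelt * 100 = 0.3339 / 17.1960 * 100 = 1.9417 %
Ts = 80 + k * Cr2O3% = 80 + 11.0010 * 1.9417 = 101.3610 C


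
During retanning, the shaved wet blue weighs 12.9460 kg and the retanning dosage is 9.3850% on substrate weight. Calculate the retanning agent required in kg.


Formula: Retan = substrate * pct / 100
Substituting: Retan = 12.9460 * 9.3850 / 100
Result: 1.2150 kg


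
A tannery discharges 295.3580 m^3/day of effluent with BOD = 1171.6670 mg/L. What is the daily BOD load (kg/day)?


Formula: BOD_load = volume * conc / 1000
Substituting: BOD_load = 295.3580 * 1171.6670 / 1000
Result: 346.0612 kg/day


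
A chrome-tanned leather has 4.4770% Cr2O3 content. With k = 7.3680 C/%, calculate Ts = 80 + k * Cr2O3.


Formula: Ts = 80 + k * Cr2O3
Substituting: Ts = 80 + 7.3680 * 4.4770
Result: 112.9865 C


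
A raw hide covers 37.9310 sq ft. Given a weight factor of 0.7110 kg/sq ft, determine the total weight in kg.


Formula: Weight = area * weight_per_sqft
Substituting: Weight = 37.9310 * 0.7110
Result: 26.9689 kg


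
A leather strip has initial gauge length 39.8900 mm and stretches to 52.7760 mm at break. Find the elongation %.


Formula: Elongation = (Lf - L0) / L0 * 100
Substituting: Elongation = (52.7760 - 39.8900) / 39.8900 * 100
Result: 32.3038 %


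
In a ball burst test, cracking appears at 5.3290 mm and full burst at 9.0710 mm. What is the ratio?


Formula: Ratio = crack / burst
Substituting: Ratio = 5.3290 / 9.0710
Result: 0.5875


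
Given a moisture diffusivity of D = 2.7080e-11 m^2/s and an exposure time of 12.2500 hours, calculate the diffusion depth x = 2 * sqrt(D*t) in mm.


t = 12.2500 hr * 3600 = 44100.0000 s
D * t = 2.7080e-11 * 44100.0000 = 1.1942e-06
x = 2 * sqrt(D*t) = 2 * sqrt(1.1942e-06) = 0.00218561 m = 2.1856 mm


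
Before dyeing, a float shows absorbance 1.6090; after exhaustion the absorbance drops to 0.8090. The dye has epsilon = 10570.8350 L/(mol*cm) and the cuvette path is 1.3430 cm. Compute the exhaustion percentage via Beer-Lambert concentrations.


c_initial = A_i / (epsilon * l) = 1.6090 / (10570.8350 * 1.3430) = 1.1334e-04 mol/L
c_final = A_f / (epsilon * l) = 0.8090 / (10570.8350 * 1.3430) = 5.6985e-05 mol/L
Exhaustion = (c_initial - c_final) / c_initial * 100 = (1.1334e-04 - 5.6985e-05) / 1.1334e-04 * 100 = 49.7203 %


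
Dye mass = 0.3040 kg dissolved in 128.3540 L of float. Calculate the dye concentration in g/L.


Formula: Conc = dye_mass(kg) / volume(L) * 1000
Substituting: Conc = 0.3040 / 128.3540 * 1000
Result: 2.3684 g/L


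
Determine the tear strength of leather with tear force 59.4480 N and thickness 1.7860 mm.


Formula: Tear strength = force / thickness
Substituting: Tear strength = 59.4480 / 1.7860
Result: 33.2856 N/mm


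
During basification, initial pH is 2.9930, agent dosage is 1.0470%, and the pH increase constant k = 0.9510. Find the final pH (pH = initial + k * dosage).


Formula: pH_final = pH_initial + k * base_pct
Substituting: pH_final = 2.9930 + 0.9510 * 1.0470
Result: 3.9887


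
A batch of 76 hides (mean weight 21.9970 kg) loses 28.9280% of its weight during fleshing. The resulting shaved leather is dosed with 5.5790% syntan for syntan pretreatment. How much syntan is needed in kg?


Total_raw = N * avg_wt = 76 * 21.9970 = 1671.7720 kg
Substrate = Total_raw * (1 - loss/100) = 1671.7720 * (1 - 28.9280/100) = 1188.1618 kg
Syntan = Substrate * pct / 100 = 1188.1618 * 5.5790 / 100 = 66.2875 kg


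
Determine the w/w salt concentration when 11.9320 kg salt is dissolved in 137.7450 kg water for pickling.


Formula: Conc = salt / (water + salt) * 100
Substituting: Conc = 11.9320 / (137.7450 + 11.9320) * 100
Result: 7.9718 %


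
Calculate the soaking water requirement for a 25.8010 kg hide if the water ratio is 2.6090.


Formula: Water = hide_weight * ratio
Substituting: Water = 25.8010 * 2.6090
Result: 67.3148 kg


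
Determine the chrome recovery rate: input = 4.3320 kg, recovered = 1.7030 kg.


Formula: Recovery = recovered / input * 100
Substituting: Recovery = 1.7030 / 4.3320 * 100
Result: 39.3121 %


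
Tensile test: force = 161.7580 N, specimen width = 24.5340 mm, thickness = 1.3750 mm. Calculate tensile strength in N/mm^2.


Formula: TS = force / (width * thickness)
Substituting: TS = 161.7580 / (24.5340 * 1.3750)
Result: 4.7951 N/mm^2


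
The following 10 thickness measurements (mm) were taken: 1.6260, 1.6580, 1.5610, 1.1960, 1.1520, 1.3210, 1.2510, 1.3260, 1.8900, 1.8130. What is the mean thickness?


Formula: Average = sum / n
Substituting: Average = 14.7940 / 10
Result: 1.4794 mm


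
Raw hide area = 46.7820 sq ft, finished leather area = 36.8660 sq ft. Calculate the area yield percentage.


Formula: Yield = finished / raw * 100
Substituting: Yield = 36.8660 / 46.7820 * 100
Result: 78.8038 %


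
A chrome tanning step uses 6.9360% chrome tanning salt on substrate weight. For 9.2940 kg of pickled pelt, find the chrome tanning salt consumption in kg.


Formula: Chrome = substrate * pct / 100
Substituting: Chrome = 9.2940 * 6.9360 / 100
Result: 0.6446 kg


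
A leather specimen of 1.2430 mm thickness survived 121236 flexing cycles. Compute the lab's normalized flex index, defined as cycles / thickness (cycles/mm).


Formula: Index = cycles / thickness
Substituting: Index = 121236 / 1.2430
Result: 97534.9960 cycles/mm


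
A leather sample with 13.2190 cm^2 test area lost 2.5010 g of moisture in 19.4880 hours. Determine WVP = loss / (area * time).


Formula: WVP = loss / (area * time)
Substituting: WVP = 2.5010 / (13.2190 * 19.4880)
Result: 0.0097084 g/(cm^2*hr)


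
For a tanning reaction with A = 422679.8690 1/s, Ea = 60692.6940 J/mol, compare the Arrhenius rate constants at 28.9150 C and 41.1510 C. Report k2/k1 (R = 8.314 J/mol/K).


T1 = 28.9150 + 273.15 = 302.0650 K; T2 = 41.1510 + 273.15 = 314.3010 K
k1 = A * exp(-Ea/(R*T1)) = 422679.8690 * exp(-60692.6940/(8.314*302.0650)) = 1.3500e-05 1/s
k2 = A * exp(-Ea/(R*T2)) = 422679.8690 * exp(-60692.6940/(8.314*314.3010)) = 3.4589e-05 1/s
k2/k1 = 3.4589e-05 / 1.3500e-05 = 2.5622


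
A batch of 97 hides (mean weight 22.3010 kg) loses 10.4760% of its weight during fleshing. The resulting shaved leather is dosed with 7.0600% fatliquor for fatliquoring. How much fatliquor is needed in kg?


Total_raw = N * avg_wt = 97 * 22.3010 = 2163.1970 kg
Substrate = Total_raw * (1 - loss/100) = 2163.1970 * (1 - 10.4760/100) = 1936.5805 kg
Fat = Substrate * pct / 100 = 1936.5805 * 7.0600 / 100 = 136.7226 kg


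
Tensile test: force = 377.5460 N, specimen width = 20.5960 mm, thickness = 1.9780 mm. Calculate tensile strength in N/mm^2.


Formula: TS = force / (width * thickness)
Substituting: TS = 377.5460 / (20.5960 * 1.9780)
Result: 9.2675 N/mm^2


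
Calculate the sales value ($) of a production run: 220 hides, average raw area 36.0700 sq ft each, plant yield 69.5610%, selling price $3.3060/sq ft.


Raw_total = N * avg_area = 220 * 36.0700 = 7935.4000 sq ft
Finished = Raw_total * yield / 100 = 7935.4000 * 69.5610 / 100 = 5519.9436 sq ft
Value = Finished * price = 5519.9436 * 3.3060 = 18248.9335 $


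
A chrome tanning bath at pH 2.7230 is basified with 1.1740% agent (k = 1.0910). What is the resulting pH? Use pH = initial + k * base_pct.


Formula: pH_final = pH_initial + k * base_pct
Substituting: pH_final = 2.7230 + 1.0910 * 1.1740
Result: 4.0038


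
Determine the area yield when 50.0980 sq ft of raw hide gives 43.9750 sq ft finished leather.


Formula: Yield = finished / raw * 100
Substituting: Yield = 43.9750 / 50.0980 * 100
Result: 87.7780 %


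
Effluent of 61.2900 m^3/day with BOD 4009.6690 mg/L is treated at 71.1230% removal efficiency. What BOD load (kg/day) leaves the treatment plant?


Load_in = volume * conc / 1000 = 61.2900 * 4009.6690 / 1000 = 245.7526 kg/day
Removed = Load_in * eff / 100 = 245.7526 * 71.1230 / 100 = 174.7866 kg/day
Load_out = Load_in - Removed = 245.7526 - 174.7866 = 70.9660 kg/day


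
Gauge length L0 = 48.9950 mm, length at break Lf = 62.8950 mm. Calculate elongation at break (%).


Formula: Elongation = (Lf - L0) / L0 * 100
Substituting: Elongation = (62.8950 - 48.9950) / 48.9950 * 100
Result: 28.3702 %


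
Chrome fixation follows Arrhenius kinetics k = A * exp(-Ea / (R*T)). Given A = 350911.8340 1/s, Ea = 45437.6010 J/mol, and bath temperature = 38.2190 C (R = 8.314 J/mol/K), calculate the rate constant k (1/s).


T_K = T_C + 273.15 = 38.2190 + 273.15 = 311.3690 K
exponent = -Ea / (R * T_K) = -45437.6010 / (8.314 * 311.3690) = -17.5521
k = A * exp(exponent) = 350911.8340 * exp(-17.5521) = 0.00836376 1/s


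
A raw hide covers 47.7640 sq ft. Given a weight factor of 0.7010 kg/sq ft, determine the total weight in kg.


Formula: Weight = area * weight_per_sqft
Substituting: Weight = 47.7640 * 0.7010
Result: 33.4826 kg


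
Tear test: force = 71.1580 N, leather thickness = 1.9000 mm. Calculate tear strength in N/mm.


Formula: Tear strength = force / thickness
Substituting: Tear strength = 71.1580 / 1.9000
Result: 37.4516 N/mm


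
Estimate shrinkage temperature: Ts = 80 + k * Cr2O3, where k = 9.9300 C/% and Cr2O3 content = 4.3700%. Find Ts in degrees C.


Formula: Ts = 80 + k * Cr2O3
Substituting: Ts = 80 + 9.9300 * 4.3700
Result: 123.3941 C


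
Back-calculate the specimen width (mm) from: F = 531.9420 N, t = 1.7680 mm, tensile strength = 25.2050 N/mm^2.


Formula: w = F / (TS * t)
Substituting: w = 531.9420 / (25.2050 * 1.7680)
Result: 11.9370 mm


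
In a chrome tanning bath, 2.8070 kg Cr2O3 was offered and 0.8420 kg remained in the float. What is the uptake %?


Formula: Uptake = (offered - residual) / offered * 100
Substituting: Uptake = (2.8070 - 0.8420) / 2.8070 * 100
Result: 70.0036 %
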